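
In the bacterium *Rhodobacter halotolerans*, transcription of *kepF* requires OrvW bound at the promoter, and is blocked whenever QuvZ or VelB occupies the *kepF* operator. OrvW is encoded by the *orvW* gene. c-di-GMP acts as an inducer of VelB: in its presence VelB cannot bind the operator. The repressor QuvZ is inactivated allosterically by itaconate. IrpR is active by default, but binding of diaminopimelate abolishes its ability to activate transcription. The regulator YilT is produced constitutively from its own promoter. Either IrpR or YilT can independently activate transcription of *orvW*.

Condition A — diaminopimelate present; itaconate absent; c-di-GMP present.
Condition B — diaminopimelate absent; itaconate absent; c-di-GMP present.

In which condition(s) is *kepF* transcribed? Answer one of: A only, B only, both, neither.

Condition A:
Diaminopimelate is present, so IrpR is inactive.
YilT is produced constitutively and is active.
Activator YilT is present, so *orvW* is transcribed.
So OrvW is produced and active.
Itaconate is absent, so QuvZ is active.
c-di-GMP is present, so VelB is inactive.
With repressor QuvZ bound, *kepF* is not transcribed.
→ *kepF* is OFF in A.
Condition B:
Diaminopimelate is absent, so IrpR is active.
YilT is produced constitutively and is active.
Activator IrpR is present, so *orvW* is transcribed.
So OrvW is produced and active.
Itaconate is absent, so QuvZ is active.
c-di-GMP is present, so VelB is inactive.
With repressor QuvZ bound, *kepF* is not transcribed.
→ *kepF* is OFF in B.

neither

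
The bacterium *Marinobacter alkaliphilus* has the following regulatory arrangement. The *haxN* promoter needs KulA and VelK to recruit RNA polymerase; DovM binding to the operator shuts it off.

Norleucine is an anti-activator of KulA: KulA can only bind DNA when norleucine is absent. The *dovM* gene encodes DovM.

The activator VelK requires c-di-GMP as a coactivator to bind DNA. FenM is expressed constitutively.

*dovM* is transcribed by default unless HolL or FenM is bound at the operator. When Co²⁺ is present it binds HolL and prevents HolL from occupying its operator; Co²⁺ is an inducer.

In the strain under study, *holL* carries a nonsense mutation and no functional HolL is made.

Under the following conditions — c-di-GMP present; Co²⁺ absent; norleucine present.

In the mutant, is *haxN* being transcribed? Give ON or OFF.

OFF

HolL is non-functional in this strain, so it has no effect.
FenM is produced constitutively and is active.
With repressor FenM bound, *dovM* is not transcribed.
So DovM is not produced.
Norleucine is present, so KulA is inactive.
c-di-GMP is present, so VelK is active.
Required activator KulA is absent, so *haxN* is not transcribed.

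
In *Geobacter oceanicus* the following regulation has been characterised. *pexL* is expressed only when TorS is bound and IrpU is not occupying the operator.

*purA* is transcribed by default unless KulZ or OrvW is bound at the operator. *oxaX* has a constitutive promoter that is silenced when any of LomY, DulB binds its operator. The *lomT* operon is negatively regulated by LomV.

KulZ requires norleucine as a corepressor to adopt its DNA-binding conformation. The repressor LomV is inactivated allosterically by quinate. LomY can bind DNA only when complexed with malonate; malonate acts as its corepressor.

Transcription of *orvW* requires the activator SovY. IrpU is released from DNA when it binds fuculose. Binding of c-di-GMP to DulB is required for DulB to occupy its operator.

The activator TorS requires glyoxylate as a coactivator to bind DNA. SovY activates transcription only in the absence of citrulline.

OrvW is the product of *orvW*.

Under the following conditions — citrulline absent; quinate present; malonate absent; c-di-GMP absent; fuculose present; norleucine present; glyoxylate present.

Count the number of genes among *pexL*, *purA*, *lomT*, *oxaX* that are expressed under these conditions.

Glyoxylate is present, so TorS is active.
Fuculose is present, so IrpU is inactive.
No repressor is bound and TorS is active, so *pexL* is transcribed.
→ *pexL* is ON.
Norleucine is present, so KulZ is active.
Citrulline is absent, so SovY is active.
No repressor is bound and SovY is active, so *orvW* is transcribed.
So OrvW is produced and active.
With repressor KulZ bound, *purA* is not transcribed.
→ *purA* is OFF.
Quinate is present, so LomV is inactive.
With no repressor bound, *lomT* is transcribed.
→ *lomT* is ON.
Malonate is absent, so LomY is inactive.
c-di-GMP is absent, so DulB is inactive.
With no repressor bound, *oxaX* is transcribed.
→ *oxaX* is ON.
3 of the 4 genes are transcribed.

3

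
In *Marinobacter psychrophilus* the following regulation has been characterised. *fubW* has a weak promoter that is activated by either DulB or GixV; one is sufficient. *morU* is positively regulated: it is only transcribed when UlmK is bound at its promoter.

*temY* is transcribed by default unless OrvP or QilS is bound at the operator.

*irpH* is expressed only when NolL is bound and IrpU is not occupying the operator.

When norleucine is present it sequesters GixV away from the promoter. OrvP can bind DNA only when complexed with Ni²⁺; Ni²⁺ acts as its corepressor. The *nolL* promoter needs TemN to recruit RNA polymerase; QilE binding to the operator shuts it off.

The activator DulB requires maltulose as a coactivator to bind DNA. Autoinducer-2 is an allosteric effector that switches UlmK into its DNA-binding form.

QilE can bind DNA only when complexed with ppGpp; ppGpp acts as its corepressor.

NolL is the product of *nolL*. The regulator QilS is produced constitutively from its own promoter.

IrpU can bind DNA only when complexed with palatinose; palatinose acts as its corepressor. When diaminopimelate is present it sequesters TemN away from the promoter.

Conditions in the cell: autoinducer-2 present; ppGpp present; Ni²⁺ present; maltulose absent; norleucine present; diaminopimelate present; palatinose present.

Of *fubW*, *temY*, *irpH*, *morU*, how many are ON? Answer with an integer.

Maltulose is absent, so DulB is inactive.
Norleucine is present, so GixV is inactive.
No activator is available at the *fubW* promoter, so *fubW* is not transcribed.
→ *fubW* is OFF.
Ni²⁺ is present, so OrvP is active.
QilS is produced constitutively and is active.
With repressor OrvP bound, *temY* is not transcribed.
→ *temY* is OFF.
ppGpp is present, so QilE is active.
Diaminopimelate is present, so TemN is inactive.
With repressor QilE bound, *nolL* is not transcribed.
So NolL is not produced.
Palatinose is present, so IrpU is active.
With repressor IrpU bound, *irpH* is not transcribed.
→ *irpH* is OFF.
Autoinducer-2 is present, so UlmK is active.
No repressor is bound and UlmK is active, so *morU* is transcribed.
→ *morU* is ON.
1 of the 4 genes is transcribed.

1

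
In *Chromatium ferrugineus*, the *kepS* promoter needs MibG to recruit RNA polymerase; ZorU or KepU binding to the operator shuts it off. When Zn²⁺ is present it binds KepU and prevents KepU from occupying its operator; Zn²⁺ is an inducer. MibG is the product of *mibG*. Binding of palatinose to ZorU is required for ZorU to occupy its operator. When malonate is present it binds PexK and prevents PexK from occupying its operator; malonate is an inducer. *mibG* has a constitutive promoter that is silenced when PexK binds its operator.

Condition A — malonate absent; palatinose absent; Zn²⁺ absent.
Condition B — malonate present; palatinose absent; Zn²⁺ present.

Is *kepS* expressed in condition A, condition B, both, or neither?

B only

Condition A:
Malonate is absent, so PexK is active.
With repressor PexK bound, *mibG* is not transcribed.
So MibG is not produced.
Palatinose is absent, so ZorU is inactive.
Zn²⁺ is absent, so KepU is active.
With repressor KepU bound, *kepS* is not transcribed.
→ *kepS* is OFF in A.
Condition B:
Malonate is present, so PexK is inactive.
With no repressor bound, *mibG* is transcribed.
So MibG is produced and active.
Palatinose is absent, so ZorU is inactive.
Zn²⁺ is present, so KepU is inactive.
No repressor is bound and MibG is active, so *kepS* is transcribed.
→ *kepS* is ON in B.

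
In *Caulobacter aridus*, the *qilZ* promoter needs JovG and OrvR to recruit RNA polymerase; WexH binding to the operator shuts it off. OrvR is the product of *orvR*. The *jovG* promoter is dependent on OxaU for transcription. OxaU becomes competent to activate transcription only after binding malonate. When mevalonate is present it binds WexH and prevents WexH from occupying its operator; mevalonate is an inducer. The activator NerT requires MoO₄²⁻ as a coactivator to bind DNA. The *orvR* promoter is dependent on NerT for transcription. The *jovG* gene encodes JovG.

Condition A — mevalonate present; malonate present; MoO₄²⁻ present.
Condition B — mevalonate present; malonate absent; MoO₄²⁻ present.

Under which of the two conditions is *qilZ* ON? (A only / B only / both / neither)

A only

Condition A:
Mevalonate is present, so WexH is inactive.
Malonate is present, so OxaU is active.
No repressor is bound and OxaU is active, so *jovG* is transcribed.
So JovG is produced and active.
MoO₄²⁻ is present, so NerT is active.
No repressor is bound and NerT is active, so *orvR* is transcribed.
So OrvR is produced and active.
No repressor is bound and JovG and OrvR are active, so *qilZ* is transcribed.
→ *qilZ* is ON in A.
Condition B:
Mevalonate is present, so WexH is inactive.
Malonate is absent, so OxaU is inactive.
Required activator OxaU is absent, so *jovG* is not transcribed.
So JovG is not produced.
MoO₄²⁻ is present, so NerT is active.
No repressor is bound and NerT is active, so *orvR* is transcribed.
So OrvR is produced and active.
Required activator JovG is absent, so *qilZ* is not transcribed.
→ *qilZ* is OFF in B.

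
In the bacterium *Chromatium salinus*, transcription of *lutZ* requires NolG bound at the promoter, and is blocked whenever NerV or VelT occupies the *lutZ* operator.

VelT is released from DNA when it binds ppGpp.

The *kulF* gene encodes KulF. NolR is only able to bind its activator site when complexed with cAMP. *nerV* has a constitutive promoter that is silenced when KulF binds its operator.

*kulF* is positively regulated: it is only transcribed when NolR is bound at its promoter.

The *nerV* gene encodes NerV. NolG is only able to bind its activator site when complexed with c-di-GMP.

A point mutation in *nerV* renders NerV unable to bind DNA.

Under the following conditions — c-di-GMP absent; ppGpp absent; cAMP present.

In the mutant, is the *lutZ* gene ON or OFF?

NerV is non-functional in this strain, so it has no effect.
c-di-GMP is absent, so NolG is inactive.
ppGpp is absent, so VelT is active.
With repressor VelT bound, *lutZ* is not transcribed.

OFF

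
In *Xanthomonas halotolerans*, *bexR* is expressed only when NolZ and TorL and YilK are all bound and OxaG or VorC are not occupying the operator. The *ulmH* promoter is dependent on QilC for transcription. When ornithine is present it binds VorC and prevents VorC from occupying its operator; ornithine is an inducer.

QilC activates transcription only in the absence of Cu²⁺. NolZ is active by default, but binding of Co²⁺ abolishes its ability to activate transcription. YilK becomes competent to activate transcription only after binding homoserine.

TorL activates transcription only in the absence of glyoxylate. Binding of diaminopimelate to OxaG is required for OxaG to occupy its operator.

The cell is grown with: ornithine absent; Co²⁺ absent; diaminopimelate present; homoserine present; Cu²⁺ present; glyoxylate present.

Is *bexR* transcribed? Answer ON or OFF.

OFF

Co²⁺ is absent, so NolZ is active.
Diaminopimelate is present, so OxaG is active.
Glyoxylate is present, so TorL is inactive.
Ornithine is absent, so VorC is active.
Homoserine is present, so YilK is active.
With repressor OxaG bound, *bexR* is not transcribed.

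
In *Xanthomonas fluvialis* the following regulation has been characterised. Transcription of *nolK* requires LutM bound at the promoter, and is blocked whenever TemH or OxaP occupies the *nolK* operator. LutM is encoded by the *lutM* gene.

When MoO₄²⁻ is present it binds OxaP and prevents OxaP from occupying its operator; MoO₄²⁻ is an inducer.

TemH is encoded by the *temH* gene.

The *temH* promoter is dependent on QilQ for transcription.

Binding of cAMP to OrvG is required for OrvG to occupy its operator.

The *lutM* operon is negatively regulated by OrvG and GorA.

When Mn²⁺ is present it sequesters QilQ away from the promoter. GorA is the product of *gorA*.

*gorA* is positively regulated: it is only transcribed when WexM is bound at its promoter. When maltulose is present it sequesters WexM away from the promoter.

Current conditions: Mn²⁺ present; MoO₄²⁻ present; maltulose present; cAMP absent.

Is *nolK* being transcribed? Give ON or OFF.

Mn²⁺ is present, so QilQ is inactive.
Required activator QilQ is absent, so *temH* is not transcribed.
So TemH is not produced.
cAMP is absent, so OrvG is inactive.
Maltulose is present, so WexM is inactive.
Required activator WexM is absent, so *gorA* is not transcribed.
So GorA is not produced.
With no repressor bound, *lutM* is transcribed.
So LutM is produced and active.
MoO₄²⁻ is present, so OxaP is inactive.
No repressor is bound and LutM is active, so *nolK* is transcribed.

ON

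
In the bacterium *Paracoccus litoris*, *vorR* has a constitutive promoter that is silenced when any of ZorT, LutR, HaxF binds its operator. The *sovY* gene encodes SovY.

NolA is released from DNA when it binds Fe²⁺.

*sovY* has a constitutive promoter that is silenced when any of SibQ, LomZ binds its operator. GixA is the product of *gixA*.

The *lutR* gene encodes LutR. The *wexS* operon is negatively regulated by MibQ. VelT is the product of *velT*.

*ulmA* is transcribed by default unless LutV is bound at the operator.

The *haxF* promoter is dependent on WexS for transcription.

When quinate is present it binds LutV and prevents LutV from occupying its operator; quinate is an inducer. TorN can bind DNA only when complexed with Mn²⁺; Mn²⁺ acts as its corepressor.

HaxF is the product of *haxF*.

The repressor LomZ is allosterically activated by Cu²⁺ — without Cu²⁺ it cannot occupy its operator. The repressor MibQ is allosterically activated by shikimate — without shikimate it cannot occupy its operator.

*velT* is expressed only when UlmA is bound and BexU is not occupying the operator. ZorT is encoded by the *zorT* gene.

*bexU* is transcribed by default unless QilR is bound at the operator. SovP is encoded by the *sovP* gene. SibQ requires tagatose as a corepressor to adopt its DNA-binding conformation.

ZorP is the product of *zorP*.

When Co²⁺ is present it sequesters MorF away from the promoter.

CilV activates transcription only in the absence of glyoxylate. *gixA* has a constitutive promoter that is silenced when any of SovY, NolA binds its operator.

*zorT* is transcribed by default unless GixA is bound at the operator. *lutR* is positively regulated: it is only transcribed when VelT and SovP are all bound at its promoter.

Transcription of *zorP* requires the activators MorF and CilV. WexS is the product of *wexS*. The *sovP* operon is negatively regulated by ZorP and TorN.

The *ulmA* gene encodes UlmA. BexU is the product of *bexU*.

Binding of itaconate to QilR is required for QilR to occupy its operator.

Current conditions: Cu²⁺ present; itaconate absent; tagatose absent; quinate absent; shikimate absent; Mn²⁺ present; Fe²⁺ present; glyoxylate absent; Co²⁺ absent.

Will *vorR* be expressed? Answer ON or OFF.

OFF

Tagatose is absent, so SibQ is inactive.
Cu²⁺ is present, so LomZ is active.
With repressor LomZ bound, *sovY* is not transcribed.
So SovY is not produced.
Fe²⁺ is present, so NolA is inactive.
With no repressor bound, *gixA* is transcribed.
So GixA is produced and active.
With repressor GixA bound, *zorT* is not transcribed.
So ZorT is not produced.
Quinate is absent, so LutV is active.
With repressor LutV bound, *ulmA* is not transcribed.
So UlmA is not produced.
Itaconate is absent, so QilR is inactive.
With no repressor bound, *bexU* is transcribed.
So BexU is produced and active.
With repressor BexU bound, *velT* is not transcribed.
So VelT is not produced.
Co²⁺ is absent, so MorF is active.
Glyoxylate is absent, so CilV is active.
No repressor is bound and MorF and CilV are active, so *zorP* is transcribed.
So ZorP is produced and active.
Mn²⁺ is present, so TorN is active.
With repressor ZorP bound, *sovP* is not transcribed.
So SovP is not produced.
Required activator VelT is absent, so *lutR* is not transcribed.
So LutR is not produced.
Shikimate is absent, so MibQ is inactive.
With no repressor bound, *wexS* is transcribed.
So WexS is produced and active.
No repressor is bound and WexS is active, so *haxF* is transcribed.
So HaxF is produced and active.
With repressor HaxF bound, *vorR* is not transcribed.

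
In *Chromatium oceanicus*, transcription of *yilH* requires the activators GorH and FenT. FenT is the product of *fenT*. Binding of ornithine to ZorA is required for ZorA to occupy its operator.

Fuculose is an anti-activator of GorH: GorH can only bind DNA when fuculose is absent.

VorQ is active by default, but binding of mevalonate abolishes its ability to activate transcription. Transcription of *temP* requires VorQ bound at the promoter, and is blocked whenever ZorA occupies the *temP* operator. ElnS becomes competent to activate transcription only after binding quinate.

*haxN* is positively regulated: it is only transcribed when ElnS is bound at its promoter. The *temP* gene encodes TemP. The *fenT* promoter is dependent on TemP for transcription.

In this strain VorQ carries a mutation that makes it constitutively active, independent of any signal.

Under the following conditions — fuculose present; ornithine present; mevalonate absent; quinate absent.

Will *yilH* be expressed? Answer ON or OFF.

Fuculose is present, so GorH is inactive.
Ornithine is present, so ZorA is active.
VorQ is constitutively active in this strain.
With repressor ZorA bound, *temP* is not transcribed.
So TemP is not produced.
Required activator TemP is absent, so *fenT* is not transcribed.
So FenT is not produced.
Required activator GorH is absent, so *yilH* is not transcribed.

OFF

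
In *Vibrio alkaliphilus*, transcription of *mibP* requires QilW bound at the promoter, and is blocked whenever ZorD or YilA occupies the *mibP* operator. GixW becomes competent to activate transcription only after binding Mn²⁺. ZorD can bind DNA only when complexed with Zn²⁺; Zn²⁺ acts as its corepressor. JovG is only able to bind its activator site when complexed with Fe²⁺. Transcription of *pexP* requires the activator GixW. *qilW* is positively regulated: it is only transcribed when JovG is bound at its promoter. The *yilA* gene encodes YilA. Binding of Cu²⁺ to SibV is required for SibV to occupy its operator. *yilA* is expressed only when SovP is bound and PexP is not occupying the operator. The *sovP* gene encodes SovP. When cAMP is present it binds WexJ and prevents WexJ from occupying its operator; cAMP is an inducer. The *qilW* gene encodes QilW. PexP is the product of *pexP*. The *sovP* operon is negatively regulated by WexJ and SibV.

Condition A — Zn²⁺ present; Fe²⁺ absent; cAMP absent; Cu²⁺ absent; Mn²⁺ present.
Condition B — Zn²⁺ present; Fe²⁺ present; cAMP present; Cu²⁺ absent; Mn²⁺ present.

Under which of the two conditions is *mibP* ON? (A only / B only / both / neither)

neither

Condition A:
Zn²⁺ is present, so ZorD is active.
Fe²⁺ is absent, so JovG is inactive.
Required activator JovG is absent, so *qilW* is not transcribed.
So QilW is not produced.
cAMP is absent, so WexJ is active.
Cu²⁺ is absent, so SibV is inactive.
With repressor WexJ bound, *sovP* is not transcribed.
So SovP is not produced.
Mn²⁺ is present, so GixW is active.
No repressor is bound and GixW is active, so *pexP* is transcribed.
So PexP is produced and active.
With repressor PexP bound, *yilA* is not transcribed.
So YilA is not produced.
With repressor ZorD bound, *mibP* is not transcribed.
→ *mibP* is OFF in A.
Condition B:
Zn²⁺ is present, so ZorD is active.
Fe²⁺ is present, so JovG is active.
No repressor is bound and JovG is active, so *qilW* is transcribed.
So QilW is produced and active.
cAMP is present, so WexJ is inactive.
Cu²⁺ is absent, so SibV is inactive.
With no repressor bound, *sovP* is transcribed.
So SovP is produced and active.
Mn²⁺ is present, so GixW is active.
No repressor is bound and GixW is active, so *pexP* is transcribed.
So PexP is produced and active.
With repressor PexP bound, *yilA* is not transcribed.
So YilA is not produced.
With repressor ZorD bound, *mibP* is not transcribed.
→ *mibP* is OFF in B.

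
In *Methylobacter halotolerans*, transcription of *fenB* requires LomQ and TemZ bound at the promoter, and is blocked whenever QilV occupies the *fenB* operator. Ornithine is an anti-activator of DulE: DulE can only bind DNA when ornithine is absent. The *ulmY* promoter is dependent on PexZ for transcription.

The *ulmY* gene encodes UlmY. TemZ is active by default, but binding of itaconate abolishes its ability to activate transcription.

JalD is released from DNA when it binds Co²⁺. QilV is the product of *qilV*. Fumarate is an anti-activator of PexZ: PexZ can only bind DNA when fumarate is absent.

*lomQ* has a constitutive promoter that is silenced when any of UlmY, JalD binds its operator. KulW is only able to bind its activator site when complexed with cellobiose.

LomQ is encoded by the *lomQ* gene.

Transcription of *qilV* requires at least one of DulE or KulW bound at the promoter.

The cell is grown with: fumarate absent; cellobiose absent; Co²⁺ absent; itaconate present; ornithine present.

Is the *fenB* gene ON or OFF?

Fumarate is absent, so PexZ is active.
No repressor is bound and PexZ is active, so *ulmY* is transcribed.
So UlmY is produced and active.
Co²⁺ is absent, so JalD is active.
With repressor UlmY bound, *lomQ* is not transcribed.
So LomQ is not produced.
Itaconate is present, so TemZ is inactive.
Ornithine is present, so DulE is inactive.
Cellobiose is absent, so KulW is inactive.
No activator is available at the *qilV* promoter, so *qilV* is not transcribed.
So QilV is not produced.
Required activator LomQ is absent, so *fenB* is not transcribed.

OFF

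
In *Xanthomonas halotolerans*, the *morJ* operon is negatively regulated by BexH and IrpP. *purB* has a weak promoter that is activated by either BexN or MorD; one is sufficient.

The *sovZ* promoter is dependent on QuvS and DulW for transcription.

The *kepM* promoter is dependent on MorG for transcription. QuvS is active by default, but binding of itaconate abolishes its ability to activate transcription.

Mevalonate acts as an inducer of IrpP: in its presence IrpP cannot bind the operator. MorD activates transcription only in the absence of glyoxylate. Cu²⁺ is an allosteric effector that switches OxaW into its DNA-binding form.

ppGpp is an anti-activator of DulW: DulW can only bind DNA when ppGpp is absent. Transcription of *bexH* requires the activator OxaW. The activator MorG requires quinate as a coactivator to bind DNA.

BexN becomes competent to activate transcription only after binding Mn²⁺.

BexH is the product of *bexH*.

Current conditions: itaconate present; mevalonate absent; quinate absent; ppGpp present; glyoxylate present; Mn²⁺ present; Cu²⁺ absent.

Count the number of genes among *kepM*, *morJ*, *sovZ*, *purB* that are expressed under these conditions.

1

Quinate is absent, so MorG is inactive.
Required activator MorG is absent, so *kepM* is not transcribed.
→ *kepM* is OFF.
Cu²⁺ is absent, so OxaW is inactive.
Required activator OxaW is absent, so *bexH* is not transcribed.
So BexH is not produced.
Mevalonate is absent, so IrpP is active.
With repressor IrpP bound, *morJ* is not transcribed.
→ *morJ* is OFF.
Itaconate is present, so QuvS is inactive.
ppGpp is present, so DulW is inactive.
Required activator QuvS is absent, so *sovZ* is not transcribed.
→ *sovZ* is OFF.
Mn²⁺ is present, so BexN is active.
Glyoxylate is present, so MorD is inactive.
Activator BexN is present, so *purB* is transcribed.
→ *purB* is ON.
1 of the 4 genes is transcribed.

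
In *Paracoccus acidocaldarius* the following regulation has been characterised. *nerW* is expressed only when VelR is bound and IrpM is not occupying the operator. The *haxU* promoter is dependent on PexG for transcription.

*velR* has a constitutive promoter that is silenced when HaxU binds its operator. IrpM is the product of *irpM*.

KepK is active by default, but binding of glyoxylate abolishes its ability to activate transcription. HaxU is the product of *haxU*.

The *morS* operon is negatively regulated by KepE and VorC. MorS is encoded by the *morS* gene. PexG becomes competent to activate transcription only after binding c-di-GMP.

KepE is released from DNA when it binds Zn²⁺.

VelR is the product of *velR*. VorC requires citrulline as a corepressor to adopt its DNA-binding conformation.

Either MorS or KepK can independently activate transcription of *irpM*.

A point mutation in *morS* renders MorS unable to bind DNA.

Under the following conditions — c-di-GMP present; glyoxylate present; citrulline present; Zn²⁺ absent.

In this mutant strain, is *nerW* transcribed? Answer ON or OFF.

OFF

c-di-GMP is present, so PexG is active.
No repressor is bound and PexG is active, so *haxU* is transcribed.
So HaxU is produced and active.
With repressor HaxU bound, *velR* is not transcribed.
So VelR is not produced.
MorS is non-functional in this strain, so it has no effect.
Glyoxylate is present, so KepK is inactive.
No activator is available at the *irpM* promoter, so *irpM* is not transcribed.
So IrpM is not produced.
Required activator VelR is absent, so *nerW* is not transcribed.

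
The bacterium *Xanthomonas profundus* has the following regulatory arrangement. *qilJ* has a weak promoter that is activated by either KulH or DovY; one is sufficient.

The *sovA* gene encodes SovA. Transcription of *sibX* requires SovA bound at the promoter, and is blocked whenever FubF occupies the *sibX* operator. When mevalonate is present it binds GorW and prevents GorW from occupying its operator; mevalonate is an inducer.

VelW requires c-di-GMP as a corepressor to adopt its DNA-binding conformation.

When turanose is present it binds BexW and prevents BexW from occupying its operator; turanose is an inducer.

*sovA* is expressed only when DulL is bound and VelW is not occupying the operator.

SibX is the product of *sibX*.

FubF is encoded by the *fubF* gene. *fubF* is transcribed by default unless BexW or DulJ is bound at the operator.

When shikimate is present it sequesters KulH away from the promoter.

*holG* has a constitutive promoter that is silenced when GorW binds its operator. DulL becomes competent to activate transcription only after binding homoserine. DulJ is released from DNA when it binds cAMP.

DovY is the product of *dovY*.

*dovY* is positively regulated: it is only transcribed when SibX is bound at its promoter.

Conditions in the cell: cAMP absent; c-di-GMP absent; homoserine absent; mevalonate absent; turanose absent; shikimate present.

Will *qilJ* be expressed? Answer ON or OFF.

Shikimate is present, so KulH is inactive.
Turanose is absent, so BexW is active.
cAMP is absent, so DulJ is active.
With repressor BexW bound, *fubF* is not transcribed.
So FubF is not produced.
c-di-GMP is absent, so VelW is inactive.
Homoserine is absent, so DulL is inactive.
Required activator DulL is absent, so *sovA* is not transcribed.
So SovA is not produced.
Required activator SovA is absent, so *sibX* is not transcribed.
So SibX is not produced.
Required activator SibX is absent, so *dovY* is not transcribed.
So DovY is not produced.
No activator is available at the *qilJ* promoter, so *qilJ* is not transcribed.

OFF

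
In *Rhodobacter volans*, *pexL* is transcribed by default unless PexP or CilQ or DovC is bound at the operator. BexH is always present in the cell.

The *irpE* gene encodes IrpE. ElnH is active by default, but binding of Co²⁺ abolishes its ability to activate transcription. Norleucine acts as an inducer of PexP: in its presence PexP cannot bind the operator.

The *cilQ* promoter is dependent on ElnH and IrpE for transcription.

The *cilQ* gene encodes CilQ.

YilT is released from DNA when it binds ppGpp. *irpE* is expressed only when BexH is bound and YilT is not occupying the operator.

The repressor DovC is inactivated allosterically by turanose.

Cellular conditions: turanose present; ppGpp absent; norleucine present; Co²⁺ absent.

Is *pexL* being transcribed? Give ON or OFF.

Norleucine is present, so PexP is inactive.
Co²⁺ is absent, so ElnH is active.
BexH is produced constitutively and is active.
ppGpp is absent, so YilT is active.
With repressor YilT bound, *irpE* is not transcribed.
So IrpE is not produced.
Required activator IrpE is absent, so *cilQ* is not transcribed.
So CilQ is not produced.
Turanose is present, so DovC is inactive.
With no repressor bound, *pexL* is transcribed.

ON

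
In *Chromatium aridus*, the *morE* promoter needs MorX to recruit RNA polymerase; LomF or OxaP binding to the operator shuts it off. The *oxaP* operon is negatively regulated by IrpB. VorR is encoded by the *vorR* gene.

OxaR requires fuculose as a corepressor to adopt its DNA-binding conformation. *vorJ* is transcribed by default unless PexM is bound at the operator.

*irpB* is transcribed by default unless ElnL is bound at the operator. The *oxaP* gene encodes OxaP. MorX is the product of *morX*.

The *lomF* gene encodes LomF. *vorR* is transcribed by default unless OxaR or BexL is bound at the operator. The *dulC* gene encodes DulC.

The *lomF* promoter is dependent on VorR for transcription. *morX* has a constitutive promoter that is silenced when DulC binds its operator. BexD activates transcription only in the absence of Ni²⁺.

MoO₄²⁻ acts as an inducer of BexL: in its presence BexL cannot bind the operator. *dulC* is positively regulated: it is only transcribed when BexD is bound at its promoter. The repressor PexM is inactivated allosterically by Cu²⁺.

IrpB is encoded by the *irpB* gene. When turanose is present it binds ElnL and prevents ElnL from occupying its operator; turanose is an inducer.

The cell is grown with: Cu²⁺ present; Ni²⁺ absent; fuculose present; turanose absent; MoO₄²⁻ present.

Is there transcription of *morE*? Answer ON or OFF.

OFF

Fuculose is present, so OxaR is active.
MoO₄²⁻ is present, so BexL is inactive.
With repressor OxaR bound, *vorR* is not transcribed.
So VorR is not produced.
Required activator VorR is absent, so *lomF* is not transcribed.
So LomF is not produced.
Turanose is absent, so ElnL is active.
With repressor ElnL bound, *irpB* is not transcribed.
So IrpB is not produced.
With no repressor bound, *oxaP* is transcribed.
So OxaP is produced and active.
Ni²⁺ is absent, so BexD is active.
No repressor is bound and BexD is active, so *dulC* is transcribed.
So DulC is produced and active.
With repressor DulC bound, *morX* is not transcribed.
So MorX is not produced.
With repressor OxaP bound, *morE* is not transcribed.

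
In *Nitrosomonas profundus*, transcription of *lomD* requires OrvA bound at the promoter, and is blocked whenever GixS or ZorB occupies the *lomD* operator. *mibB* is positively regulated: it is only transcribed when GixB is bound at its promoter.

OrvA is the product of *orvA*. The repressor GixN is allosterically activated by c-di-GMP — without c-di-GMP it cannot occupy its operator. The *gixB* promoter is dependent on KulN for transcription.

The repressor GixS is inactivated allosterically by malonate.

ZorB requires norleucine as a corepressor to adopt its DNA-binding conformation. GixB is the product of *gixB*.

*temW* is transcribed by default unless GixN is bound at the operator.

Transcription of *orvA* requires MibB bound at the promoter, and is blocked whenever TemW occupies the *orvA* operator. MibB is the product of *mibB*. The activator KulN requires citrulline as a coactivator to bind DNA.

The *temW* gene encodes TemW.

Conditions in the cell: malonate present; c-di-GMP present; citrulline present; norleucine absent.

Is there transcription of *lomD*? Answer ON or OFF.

Citrulline is present, so KulN is active.
No repressor is bound and KulN is active, so *gixB* is transcribed.
So GixB is produced and active.
No repressor is bound and GixB is active, so *mibB* is transcribed.
So MibB is produced and active.
c-di-GMP is present, so GixN is active.
With repressor GixN bound, *temW* is not transcribed.
So TemW is not produced.
No repressor is bound and MibB is active, so *orvA* is transcribed.
So OrvA is produced and active.
Malonate is present, so GixS is inactive.
Norleucine is absent, so ZorB is inactive.
No repressor is bound and OrvA is active, so *lomD* is transcribed.

ON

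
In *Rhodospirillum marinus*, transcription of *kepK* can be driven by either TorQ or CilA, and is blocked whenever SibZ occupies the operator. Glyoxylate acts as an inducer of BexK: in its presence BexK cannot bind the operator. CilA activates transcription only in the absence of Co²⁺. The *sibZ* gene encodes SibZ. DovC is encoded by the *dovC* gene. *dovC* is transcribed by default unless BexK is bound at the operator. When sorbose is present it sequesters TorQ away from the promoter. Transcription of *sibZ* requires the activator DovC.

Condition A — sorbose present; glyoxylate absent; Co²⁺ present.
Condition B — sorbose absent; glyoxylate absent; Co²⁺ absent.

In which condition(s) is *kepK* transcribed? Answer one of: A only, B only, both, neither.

Condition A:
Sorbose is present, so TorQ is inactive.
Glyoxylate is absent, so BexK is active.
With repressor BexK bound, *dovC* is not transcribed.
So DovC is not produced.
Required activator DovC is absent, so *sibZ* is not transcribed.
So SibZ is not produced.
Co²⁺ is present, so CilA is inactive.
No activator is available at the *kepK* promoter, so *kepK* is not transcribed.
→ *kepK* is OFF in A.
Condition B:
Sorbose is absent, so TorQ is active.
Glyoxylate is absent, so BexK is active.
With repressor BexK bound, *dovC* is not transcribed.
So DovC is not produced.
Required activator DovC is absent, so *sibZ* is not transcribed.
So SibZ is not produced.
Co²⁺ is absent, so CilA is active.
Activator TorQ is present, so *kepK* is transcribed.
→ *kepK* is ON in B.

B only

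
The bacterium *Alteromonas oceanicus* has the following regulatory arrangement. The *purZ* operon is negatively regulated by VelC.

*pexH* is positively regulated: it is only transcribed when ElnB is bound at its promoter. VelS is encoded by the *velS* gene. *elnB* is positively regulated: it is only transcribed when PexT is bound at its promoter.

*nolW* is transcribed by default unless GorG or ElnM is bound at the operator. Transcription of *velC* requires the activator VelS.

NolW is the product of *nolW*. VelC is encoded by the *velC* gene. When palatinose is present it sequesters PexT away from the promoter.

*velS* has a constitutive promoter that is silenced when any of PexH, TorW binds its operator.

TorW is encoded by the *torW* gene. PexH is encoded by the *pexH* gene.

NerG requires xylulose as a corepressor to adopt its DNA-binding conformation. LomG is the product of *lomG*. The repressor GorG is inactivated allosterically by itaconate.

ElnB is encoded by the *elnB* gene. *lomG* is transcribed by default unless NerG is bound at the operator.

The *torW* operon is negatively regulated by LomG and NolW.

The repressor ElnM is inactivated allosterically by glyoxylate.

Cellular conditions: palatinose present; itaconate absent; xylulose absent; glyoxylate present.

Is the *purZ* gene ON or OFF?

Palatinose is present, so PexT is inactive.
Required activator PexT is absent, so *elnB* is not transcribed.
So ElnB is not produced.
Required activator ElnB is absent, so *pexH* is not transcribed.
So PexH is not produced.
Xylulose is absent, so NerG is inactive.
With no repressor bound, *lomG* is transcribed.
So LomG is produced and active.
Itaconate is absent, so GorG is active.
Glyoxylate is present, so ElnM is inactive.
With repressor GorG bound, *nolW* is not transcribed.
So NolW is not produced.
With repressor LomG bound, *torW* is not transcribed.
So TorW is not produced.
With no repressor bound, *velS* is transcribed.
So VelS is produced and active.
No repressor is bound and VelS is active, so *velC* is transcribed.
So VelC is produced and active.
With repressor VelC bound, *purZ* is not transcribed.

OFF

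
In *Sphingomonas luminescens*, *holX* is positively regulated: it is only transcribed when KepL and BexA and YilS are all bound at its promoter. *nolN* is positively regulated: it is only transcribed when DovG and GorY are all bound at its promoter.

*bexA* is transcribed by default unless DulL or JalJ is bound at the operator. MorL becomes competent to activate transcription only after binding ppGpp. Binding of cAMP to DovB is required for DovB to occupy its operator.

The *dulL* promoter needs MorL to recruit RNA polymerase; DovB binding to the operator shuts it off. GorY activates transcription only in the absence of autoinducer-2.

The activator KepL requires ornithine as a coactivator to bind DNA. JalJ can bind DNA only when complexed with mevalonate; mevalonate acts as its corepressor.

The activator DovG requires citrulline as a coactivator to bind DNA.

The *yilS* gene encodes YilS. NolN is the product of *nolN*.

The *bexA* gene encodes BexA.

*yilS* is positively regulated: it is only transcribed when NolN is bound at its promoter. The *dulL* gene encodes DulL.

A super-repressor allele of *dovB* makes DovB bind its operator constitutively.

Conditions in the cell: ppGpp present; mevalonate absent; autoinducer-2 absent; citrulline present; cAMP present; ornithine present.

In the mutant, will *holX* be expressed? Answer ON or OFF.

Ornithine is present, so KepL is active.
DovB is constitutively active in this strain.
ppGpp is present, so MorL is active.
With repressor DovB bound, *dulL* is not transcribed.
So DulL is not produced.
Mevalonate is absent, so JalJ is inactive.
With no repressor bound, *bexA* is transcribed.
So BexA is produced and active.
Citrulline is present, so DovG is active.
Autoinducer-2 is absent, so GorY is active.
No repressor is bound and DovG and GorY are active, so *nolN* is transcribed.
So NolN is produced and active.
No repressor is bound and NolN is active, so *yilS* is transcribed.
So YilS is produced and active.
No repressor is bound and KepL and BexA and YilS are active, so *holX* is transcribed.

ON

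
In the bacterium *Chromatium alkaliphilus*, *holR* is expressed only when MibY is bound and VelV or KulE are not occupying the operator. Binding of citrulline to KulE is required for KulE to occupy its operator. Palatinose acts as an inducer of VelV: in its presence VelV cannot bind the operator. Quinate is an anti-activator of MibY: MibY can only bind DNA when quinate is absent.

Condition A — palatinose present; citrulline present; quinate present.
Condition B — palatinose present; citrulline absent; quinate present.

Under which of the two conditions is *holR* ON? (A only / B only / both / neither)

neither

Condition A:
Palatinose is present, so VelV is inactive.
Citrulline is present, so KulE is active.
Quinate is present, so MibY is inactive.
With repressor KulE bound, *holR* is not transcribed.
→ *holR* is OFF in A.
Condition B:
Palatinose is present, so VelV is inactive.
Citrulline is absent, so KulE is inactive.
Quinate is present, so MibY is inactive.
Required activator MibY is absent, so *holR* is not transcribed.
→ *holR* is OFF in B.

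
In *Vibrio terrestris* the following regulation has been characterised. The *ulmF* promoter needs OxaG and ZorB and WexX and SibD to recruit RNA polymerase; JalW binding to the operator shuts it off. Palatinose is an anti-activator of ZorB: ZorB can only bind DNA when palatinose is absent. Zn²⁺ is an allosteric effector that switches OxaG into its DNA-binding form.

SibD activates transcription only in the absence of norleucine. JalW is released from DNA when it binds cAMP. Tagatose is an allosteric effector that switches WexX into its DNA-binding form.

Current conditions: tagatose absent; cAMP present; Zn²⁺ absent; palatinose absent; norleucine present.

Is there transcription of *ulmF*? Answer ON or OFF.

Zn²⁺ is absent, so OxaG is inactive.
Palatinose is absent, so ZorB is active.
Tagatose is absent, so WexX is inactive.
Norleucine is present, so SibD is inactive.
cAMP is present, so JalW is inactive.
Required activator OxaG is absent, so *ulmF* is not transcribed.

OFF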